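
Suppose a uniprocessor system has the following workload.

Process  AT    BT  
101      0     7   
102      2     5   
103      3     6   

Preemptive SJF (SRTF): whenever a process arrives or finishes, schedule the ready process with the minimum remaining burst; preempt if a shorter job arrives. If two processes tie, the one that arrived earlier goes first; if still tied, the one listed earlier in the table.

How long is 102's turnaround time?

10

Gantt: | 101 0-7 | 102 7-12 | 103 12-18 |
Completion: 101=7  102=12  103=18
Turnaround(102) = completion − arrival = 12 − 2 = 10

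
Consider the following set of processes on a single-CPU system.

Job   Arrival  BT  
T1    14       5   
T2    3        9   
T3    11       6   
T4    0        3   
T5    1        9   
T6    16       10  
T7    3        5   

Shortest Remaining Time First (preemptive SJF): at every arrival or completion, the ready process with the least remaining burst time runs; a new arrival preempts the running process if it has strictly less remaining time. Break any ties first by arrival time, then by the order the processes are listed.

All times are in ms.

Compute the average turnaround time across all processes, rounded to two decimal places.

16.29

Gantt: | T4 0-3 | T7 3-8 | T5 8-17 | T1 17-22 | T3 22-28 | T2 28-37 | T6 37-47 |
Completion: T1=22  T2=37  T3=28  T4=3  T5=17  T6=47  T7=8
Turnaround (C−A): T1=8  T2=34  T3=17  T4=3  T5=16  T6=31  T7=5
Turnaround times: T1=8, T2=34, T3=17, T4=3, T5=16, T6=31, T7=5
Average turnaround = (8+34+17+3+16+31+5) / 7 = 114/7 = 16.29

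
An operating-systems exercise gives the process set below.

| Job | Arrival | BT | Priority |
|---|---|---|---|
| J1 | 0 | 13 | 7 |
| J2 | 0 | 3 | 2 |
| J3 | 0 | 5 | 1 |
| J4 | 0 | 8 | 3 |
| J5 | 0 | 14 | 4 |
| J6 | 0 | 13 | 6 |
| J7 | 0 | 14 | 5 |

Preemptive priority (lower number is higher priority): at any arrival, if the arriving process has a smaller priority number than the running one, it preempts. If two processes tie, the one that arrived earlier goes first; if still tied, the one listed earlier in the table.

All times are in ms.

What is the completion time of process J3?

Timeline: | J3 0-5 | J2 5-8 | J4 8-16 | J5 16-30 | J7 30-44 | J6 44-57 | J1 57-70 |
Completion: J1=70  J2=8  J3=5  J4=16  J5=30  J6=57  J7=44
Turnaround (C−A): J1=70  J2=8  J3=5  J4=16  J5=30  J6=57  J7=44

5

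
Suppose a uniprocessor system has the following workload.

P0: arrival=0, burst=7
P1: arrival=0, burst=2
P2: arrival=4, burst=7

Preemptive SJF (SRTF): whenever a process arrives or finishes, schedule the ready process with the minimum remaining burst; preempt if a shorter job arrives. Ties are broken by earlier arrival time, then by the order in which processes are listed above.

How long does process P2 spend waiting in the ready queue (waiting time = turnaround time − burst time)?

5

Timeline: | P1 0-2 | P0 2-9 | P2 9-16 |
Completion: P0=9  P1=2  P2=16
Waiting(P2) = turnaround − burst = 12 − 7 = 5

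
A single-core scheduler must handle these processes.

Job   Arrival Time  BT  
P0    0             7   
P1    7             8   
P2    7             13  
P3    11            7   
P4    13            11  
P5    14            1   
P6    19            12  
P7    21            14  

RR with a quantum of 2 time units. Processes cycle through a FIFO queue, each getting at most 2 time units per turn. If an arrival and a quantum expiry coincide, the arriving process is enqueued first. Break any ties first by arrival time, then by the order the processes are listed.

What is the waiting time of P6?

38

Schedule: | P0 0-7 | P1 7-9 | P2 9-11 | P1 11-13 | P3 13-15 | P2 15-17 | P4 17-19 | P1 19-21 | P5 21-22 | P3 22-24 | P2 24-26 | P6 26-28 | P4 28-30 | P7 30-32 | P1 32-34 | P3 34-36 | P2 36-38 | P6 38-40 | P4 40-42 | P7 42-44 | P3 44-45 | P2 45-47 | P6 47-49 | P4 49-51 | P7 51-53 | P2 53-55 | P6 55-57 | P4 57-59 | P7 59-61 | P2 61-62 | P6 62-64 | P4 64-65 | P7 65-67 | P6 67-69 | P7 69-73 |
Completion: P0=7  P1=34  P2=62  P3=45  P4=65  P5=22  P6=69  P7=73
Waiting(P6) = turnaround − burst = 50 − 12 = 38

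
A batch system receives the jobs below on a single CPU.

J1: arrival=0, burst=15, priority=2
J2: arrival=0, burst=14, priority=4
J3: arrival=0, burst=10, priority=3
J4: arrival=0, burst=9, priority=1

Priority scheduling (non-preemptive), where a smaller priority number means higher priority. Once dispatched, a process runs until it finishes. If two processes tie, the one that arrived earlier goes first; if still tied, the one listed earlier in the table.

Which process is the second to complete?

Timeline: | J4 0-9 | J1 9-24 | J3 24-34 | J2 34-48 |
Completion: J1=24  J2=48  J3=34  J4=9
Turnaround (C−A): J1=24  J2=48  J3=34  J4=9
Finish order: J4 → J1 → J3 → J2

J1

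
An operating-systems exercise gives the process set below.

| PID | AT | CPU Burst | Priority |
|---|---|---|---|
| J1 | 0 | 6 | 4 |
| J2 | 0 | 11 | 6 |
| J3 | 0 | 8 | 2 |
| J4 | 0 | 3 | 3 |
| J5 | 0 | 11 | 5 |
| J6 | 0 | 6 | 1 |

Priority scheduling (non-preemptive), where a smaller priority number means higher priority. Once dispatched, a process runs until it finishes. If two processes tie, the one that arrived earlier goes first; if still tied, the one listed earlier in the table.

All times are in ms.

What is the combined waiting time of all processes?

94

Schedule: | J6 0-6 | J3 6-14 | J4 14-17 | J1 17-23 | J5 23-34 | J2 34-45 |
Completion: J1=23  J2=45  J3=14  J4=17  J5=34  J6=6
Waiting = turnaround − burst: J1=17, J2=34, J3=6, J4=14, J5=23, J6=0
Total waiting = 17 + 34 + 6 + 14 + 23 + 0 = 94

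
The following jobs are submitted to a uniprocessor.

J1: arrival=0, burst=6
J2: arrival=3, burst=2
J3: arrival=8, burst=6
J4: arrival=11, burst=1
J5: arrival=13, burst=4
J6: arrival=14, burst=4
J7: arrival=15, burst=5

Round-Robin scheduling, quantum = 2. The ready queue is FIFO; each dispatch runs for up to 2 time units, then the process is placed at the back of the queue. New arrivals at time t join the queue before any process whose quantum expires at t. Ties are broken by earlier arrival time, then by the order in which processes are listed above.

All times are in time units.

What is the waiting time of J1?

Timeline: | J1 0-4 | J2 4-6 | J1 6-8 | J3 8-12 | J4 12-13 | J3 13-15 | J5 15-17 | J6 17-19 | J7 19-21 | J5 21-23 | J6 23-25 | J7 25-28 |
Completion: J1=8  J2=6  J3=15  J4=13  J5=23  J6=25  J7=28
Waiting(J1) = turnaround − burst = 8 − 6 = 2

2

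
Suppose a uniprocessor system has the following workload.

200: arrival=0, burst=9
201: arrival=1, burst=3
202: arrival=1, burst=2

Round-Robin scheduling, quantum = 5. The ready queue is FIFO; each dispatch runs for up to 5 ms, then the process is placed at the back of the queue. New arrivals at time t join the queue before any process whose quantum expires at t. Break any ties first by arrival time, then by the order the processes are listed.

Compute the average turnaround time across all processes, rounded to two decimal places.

10.00

Timeline: | 200 0-5 | 201 5-8 | 202 8-10 | 200 10-14 |
Completion: 200=14  201=8  202=10
Turnaround times: 200=14, 201=7, 202=9
Average turnaround = (14+7+9) / 3 = 30/3 = 10.00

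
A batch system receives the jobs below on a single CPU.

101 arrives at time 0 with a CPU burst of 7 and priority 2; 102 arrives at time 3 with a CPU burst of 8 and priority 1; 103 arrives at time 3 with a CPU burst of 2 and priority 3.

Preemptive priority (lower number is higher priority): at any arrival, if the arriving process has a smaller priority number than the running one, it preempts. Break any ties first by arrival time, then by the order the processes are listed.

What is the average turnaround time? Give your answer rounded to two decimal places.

12.33

Schedule: | 101 0-3 | 102 3-11 | 101 11-15 | 103 15-17 |
Completion: 101=15  102=11  103=17
Turnaround (C−A): 101=15  102=8  103=14
Turnaround times: 101=15, 102=8, 103=14
Average turnaround = (15+8+14) / 3 = 37/3 = 12.33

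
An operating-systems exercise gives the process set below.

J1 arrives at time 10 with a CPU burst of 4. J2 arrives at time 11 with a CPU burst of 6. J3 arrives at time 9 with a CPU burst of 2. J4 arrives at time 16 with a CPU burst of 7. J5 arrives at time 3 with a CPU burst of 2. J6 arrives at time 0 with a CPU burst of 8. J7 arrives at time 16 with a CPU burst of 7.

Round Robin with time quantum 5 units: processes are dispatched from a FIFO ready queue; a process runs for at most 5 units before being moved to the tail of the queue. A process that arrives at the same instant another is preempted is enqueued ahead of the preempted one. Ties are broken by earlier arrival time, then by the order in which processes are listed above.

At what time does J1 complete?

16

Schedule: | J6 0-5 | J5 5-7 | J6 7-10 | J3 10-12 | J1 12-16 | J2 16-21 | J4 21-26 | J7 26-31 | J2 31-32 | J4 32-34 | J7 34-36 |
Completion: J1=16  J2=32  J3=12  J4=34  J5=7  J6=10  J7=36
Turnaround (C−A): J1=6  J2=21  J3=3  J4=18  J5=4  J6=10  J7=20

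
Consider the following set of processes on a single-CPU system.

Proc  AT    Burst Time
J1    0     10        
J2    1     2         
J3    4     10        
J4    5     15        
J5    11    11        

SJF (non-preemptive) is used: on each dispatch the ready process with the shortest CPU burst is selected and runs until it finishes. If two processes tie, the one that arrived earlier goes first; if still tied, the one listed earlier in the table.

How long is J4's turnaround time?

Schedule: | J1 0-10 | J2 10-12 | J3 12-22 | J5 22-33 | J4 33-48 |
Completion: J1=10  J2=12  J3=22  J4=48  J5=33
Turnaround (C−A): J1=10  J2=11  J3=18  J4=43  J5=22
Turnaround(J4) = completion − arrival = 48 − 5 = 43

43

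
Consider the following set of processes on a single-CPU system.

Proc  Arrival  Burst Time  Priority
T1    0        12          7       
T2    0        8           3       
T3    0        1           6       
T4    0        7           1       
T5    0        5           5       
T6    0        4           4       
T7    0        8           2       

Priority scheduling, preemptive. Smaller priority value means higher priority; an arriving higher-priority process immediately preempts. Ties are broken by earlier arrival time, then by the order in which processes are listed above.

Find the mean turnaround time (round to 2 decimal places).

26.00

Timeline: | T4 0-7 | T7 7-15 | T2 15-23 | T6 23-27 | T5 27-32 | T3 32-33 | T1 33-45 |
Completion: T1=45  T2=23  T3=33  T4=7  T5=32  T6=27  T7=15
Turnaround times: T1=45, T2=23, T3=33, T4=7, T5=32, T6=27, T7=15
Average turnaround = (45+23+33+7+32+27+15) / 7 = 182/7 = 26.00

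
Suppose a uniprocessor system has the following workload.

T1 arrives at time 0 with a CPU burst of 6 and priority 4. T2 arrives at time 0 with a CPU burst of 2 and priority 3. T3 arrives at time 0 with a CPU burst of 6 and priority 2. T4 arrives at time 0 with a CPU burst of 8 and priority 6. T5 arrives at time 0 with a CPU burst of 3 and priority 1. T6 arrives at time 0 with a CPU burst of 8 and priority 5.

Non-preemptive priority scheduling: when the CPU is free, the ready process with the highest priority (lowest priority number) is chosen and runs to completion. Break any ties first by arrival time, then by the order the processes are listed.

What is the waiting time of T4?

Gantt: | T5 0-3 | T3 3-9 | T2 9-11 | T1 11-17 | T6 17-25 | T4 25-33 |
Completion: T1=17  T2=11  T3=9  T4=33  T5=3  T6=25
Turnaround (C−A): T1=17  T2=11  T3=9  T4=33  T5=3  T6=25
Waiting(T4) = turnaround − burst = 33 − 8 = 25

25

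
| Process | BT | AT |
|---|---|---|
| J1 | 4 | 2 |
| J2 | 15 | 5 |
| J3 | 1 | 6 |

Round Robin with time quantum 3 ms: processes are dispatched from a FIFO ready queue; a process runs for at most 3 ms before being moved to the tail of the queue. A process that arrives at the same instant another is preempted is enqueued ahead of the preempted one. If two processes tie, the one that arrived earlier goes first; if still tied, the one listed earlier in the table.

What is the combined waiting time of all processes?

8

Schedule: | idle 0-2 | J1 2-5 | J2 5-8 | J1 8-9 | J3 9-10 | J2 10-22 |
Completion: J1=9  J2=22  J3=10
Turnaround (C−A): J1=7  J2=17  J3=4
Waiting = turnaround − burst: J1=3, J2=2, J3=3
Total waiting = 3 + 2 + 3 = 8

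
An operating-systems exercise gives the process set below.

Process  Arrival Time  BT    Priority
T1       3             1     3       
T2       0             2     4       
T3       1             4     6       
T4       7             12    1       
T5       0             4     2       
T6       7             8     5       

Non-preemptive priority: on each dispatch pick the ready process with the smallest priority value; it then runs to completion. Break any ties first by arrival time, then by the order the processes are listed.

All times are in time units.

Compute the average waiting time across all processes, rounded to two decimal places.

Timeline: | T5 0-4 | T1 4-5 | T2 5-7 | T4 7-19 | T6 19-27 | T3 27-31 |
Completion: T1=5  T2=7  T3=31  T4=19  T5=4  T6=27
Waiting times: T1=1, T2=5, T3=26, T4=0, T5=0, T6=12
Average waiting = (1+5+26+0+0+12) / 6 = 44/6 = 7.33

7.33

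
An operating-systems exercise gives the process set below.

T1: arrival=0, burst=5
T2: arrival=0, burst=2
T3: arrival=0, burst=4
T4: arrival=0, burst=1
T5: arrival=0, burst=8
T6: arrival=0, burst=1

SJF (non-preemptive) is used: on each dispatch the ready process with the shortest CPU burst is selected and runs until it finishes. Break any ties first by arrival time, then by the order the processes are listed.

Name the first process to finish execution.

Timeline: | T4 0-1 | T6 1-2 | T2 2-4 | T3 4-8 | T1 8-13 | T5 13-21 |
Completion: T1=13  T2=4  T3=8  T4=1  T5=21  T6=2
Turnaround (C−A): T1=13  T2=4  T3=8  T4=1  T5=21  T6=2
Finish order: T4 → T6 → T2 → T3 → T1 → T5

T4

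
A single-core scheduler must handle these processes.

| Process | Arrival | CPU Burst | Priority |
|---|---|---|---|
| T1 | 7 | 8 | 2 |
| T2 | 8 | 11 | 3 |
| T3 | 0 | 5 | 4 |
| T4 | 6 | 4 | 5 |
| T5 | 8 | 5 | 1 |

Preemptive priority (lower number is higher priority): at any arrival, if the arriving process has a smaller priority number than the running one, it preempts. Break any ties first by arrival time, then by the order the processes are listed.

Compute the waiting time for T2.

12

Timeline: | T3 0-5 | idle 5-6 | T4 6-7 | T1 7-8 | T5 8-13 | T1 13-20 | T2 20-31 | T4 31-34 |
Completion: T1=20  T2=31  T3=5  T4=34  T5=13
Turnaround (C−A): T1=13  T2=23  T3=5  T4=28  T5=5
Waiting(T2) = turnaround − burst = 23 − 11 = 12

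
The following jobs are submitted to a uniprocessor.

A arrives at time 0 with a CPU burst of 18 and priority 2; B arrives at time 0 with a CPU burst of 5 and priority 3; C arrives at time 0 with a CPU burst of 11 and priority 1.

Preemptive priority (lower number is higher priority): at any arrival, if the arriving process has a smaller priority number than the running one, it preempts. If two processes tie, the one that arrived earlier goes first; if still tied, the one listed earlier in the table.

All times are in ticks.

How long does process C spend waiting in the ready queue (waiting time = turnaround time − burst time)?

0

Schedule: | C 0-11 | A 11-29 | B 29-34 |
Completion: A=29  B=34  C=11
Turnaround (C−A): A=29  B=34  C=11
Waiting(C) = turnaround − burst = 11 − 11 = 0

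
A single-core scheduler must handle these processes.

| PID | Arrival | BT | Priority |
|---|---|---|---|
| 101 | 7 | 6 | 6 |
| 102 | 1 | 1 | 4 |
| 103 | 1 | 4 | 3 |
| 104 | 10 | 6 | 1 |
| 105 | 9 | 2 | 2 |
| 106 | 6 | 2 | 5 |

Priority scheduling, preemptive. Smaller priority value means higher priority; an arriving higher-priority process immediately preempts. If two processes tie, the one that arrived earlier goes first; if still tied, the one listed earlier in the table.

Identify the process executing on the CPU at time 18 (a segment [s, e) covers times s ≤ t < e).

Timeline: | idle 0-1 | 103 1-5 | 102 5-6 | 106 6-8 | 101 8-9 | 105 9-10 | 104 10-16 | 105 16-17 | 101 17-22 |
Completion: 101=22  102=6  103=5  104=16  105=17  106=8
Turnaround (C−A): 101=15  102=5  103=4  104=6  105=8  106=2

101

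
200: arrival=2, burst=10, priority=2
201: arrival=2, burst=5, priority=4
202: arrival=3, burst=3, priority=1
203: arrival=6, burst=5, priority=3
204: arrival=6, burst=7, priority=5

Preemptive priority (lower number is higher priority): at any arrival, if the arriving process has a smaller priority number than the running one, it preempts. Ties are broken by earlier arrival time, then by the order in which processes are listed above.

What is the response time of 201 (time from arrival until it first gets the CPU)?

18

Timeline: | idle 0-2 | 200 2-3 | 202 3-6 | 200 6-15 | 203 15-20 | 201 20-25 | 204 25-32 |
Completion: 200=15  201=25  202=6  203=20  204=32
Turnaround (C−A): 200=13  201=23  202=3  203=14  204=26
Response(201) = first start − arrival = 20 − 2 = 18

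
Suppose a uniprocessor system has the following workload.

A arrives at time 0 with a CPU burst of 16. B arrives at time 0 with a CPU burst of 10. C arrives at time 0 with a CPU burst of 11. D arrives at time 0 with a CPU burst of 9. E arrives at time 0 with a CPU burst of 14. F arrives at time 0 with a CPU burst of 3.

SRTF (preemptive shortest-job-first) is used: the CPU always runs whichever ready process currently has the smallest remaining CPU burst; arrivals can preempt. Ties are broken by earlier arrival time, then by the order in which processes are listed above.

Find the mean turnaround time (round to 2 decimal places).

Gantt: | F 0-3 | D 3-12 | B 12-22 | C 22-33 | E 33-47 | A 47-63 |
Completion: A=63  B=22  C=33  D=12  E=47  F=3
Turnaround (C−A): A=63  B=22  C=33  D=12  E=47  F=3
Turnaround times: A=63, B=22, C=33, D=12, E=47, F=3
Average turnaround = (63+22+33+12+47+3) / 6 = 180/6 = 30.00

30.00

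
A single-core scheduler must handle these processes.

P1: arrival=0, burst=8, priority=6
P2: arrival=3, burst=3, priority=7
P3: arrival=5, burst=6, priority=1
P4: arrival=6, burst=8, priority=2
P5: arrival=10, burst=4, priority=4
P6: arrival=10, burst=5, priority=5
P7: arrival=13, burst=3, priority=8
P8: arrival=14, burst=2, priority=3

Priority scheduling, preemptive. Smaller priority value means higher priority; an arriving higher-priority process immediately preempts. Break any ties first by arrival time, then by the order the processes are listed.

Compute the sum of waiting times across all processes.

Gantt: | P1 0-5 | P3 5-11 | P4 11-19 | P8 19-21 | P5 21-25 | P6 25-30 | P1 30-33 | P2 33-36 | P7 36-39 |
Completion: P1=33  P2=36  P3=11  P4=19  P5=25  P6=30  P7=39  P8=21
Waiting = turnaround − burst: P1=25, P2=30, P3=0, P4=5, P5=11, P6=15, P7=23, P8=5
Total waiting = 25 + 30 + 0 + 5 + 11 + 15 + 23 + 5 = 114

114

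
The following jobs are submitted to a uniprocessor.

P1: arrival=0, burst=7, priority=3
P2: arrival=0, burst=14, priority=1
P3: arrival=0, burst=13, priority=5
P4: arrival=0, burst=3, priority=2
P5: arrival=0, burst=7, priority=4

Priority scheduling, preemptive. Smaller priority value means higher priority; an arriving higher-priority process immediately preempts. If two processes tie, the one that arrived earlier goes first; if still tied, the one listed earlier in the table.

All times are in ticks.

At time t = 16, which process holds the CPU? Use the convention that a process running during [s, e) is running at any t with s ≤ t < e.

Schedule: | P2 0-14 | P4 14-17 | P1 17-24 | P5 24-31 | P3 31-44 |
Completion: P1=24  P2=14  P3=44  P4=17  P5=31
Turnaround (C−A): P1=24  P2=14  P3=44  P4=17  P5=31

P4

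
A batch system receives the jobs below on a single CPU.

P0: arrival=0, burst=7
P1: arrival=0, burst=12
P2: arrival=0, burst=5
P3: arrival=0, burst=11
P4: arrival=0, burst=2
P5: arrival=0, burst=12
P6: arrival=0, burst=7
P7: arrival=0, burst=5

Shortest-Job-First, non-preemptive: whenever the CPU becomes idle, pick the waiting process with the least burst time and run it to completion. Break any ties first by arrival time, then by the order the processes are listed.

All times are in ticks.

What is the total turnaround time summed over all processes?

Timeline: | P4 0-2 | P2 2-7 | P7 7-12 | P0 12-19 | P6 19-26 | P3 26-37 | P1 37-49 | P5 49-61 |
Completion: P0=19  P1=49  P2=7  P3=37  P4=2  P5=61  P6=26  P7=12
Turnaround (C−A): P0=19  P1=49  P2=7  P3=37  P4=2  P5=61  P6=26  P7=12
Turnaround = completion − arrival: P0=19, P1=49, P2=7, P3=37, P4=2, P5=61, P6=26, P7=12
Total turnaround = 19 + 49 + 7 + 37 + 2 + 61 + 26 + 12 = 213

213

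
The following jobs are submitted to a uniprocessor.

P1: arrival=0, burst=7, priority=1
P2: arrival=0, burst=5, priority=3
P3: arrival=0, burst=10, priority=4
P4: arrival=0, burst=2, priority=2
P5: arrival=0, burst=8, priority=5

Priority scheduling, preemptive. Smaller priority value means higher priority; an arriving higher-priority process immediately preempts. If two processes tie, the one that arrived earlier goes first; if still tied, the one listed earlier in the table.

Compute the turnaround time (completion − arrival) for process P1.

7

Schedule: | P1 0-7 | P4 7-9 | P2 9-14 | P3 14-24 | P5 24-32 |
Completion: P1=7  P2=14  P3=24  P4=9  P5=32
Turnaround (C−A): P1=7  P2=14  P3=24  P4=9  P5=32
Turnaround(P1) = completion − arrival = 7 − 0 = 7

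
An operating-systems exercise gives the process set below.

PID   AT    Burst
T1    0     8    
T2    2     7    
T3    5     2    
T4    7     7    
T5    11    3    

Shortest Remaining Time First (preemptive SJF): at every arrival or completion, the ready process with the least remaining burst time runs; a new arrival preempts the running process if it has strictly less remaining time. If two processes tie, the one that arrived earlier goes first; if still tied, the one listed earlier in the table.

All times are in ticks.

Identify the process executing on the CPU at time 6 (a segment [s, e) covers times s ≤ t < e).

T3

Gantt: | T1 0-5 | T3 5-7 | T1 7-10 | T2 10-11 | T5 11-14 | T2 14-20 | T4 20-27 |
Completion: T1=10  T2=20  T3=7  T4=27  T5=14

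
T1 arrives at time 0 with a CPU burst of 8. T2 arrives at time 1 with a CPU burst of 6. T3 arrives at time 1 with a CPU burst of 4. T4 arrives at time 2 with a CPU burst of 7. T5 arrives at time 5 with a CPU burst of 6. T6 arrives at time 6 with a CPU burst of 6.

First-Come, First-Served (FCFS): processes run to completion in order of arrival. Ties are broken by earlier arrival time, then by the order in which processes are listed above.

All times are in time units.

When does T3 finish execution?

18

Gantt: | T1 0-8 | T2 8-14 | T3 14-18 | T4 18-25 | T5 25-31 | T6 31-37 |
Completion: T1=8  T2=14  T3=18  T4=25  T5=31  T6=37
Turnaround (C−A): T1=8  T2=13  T3=17  T4=23  T5=26  T6=31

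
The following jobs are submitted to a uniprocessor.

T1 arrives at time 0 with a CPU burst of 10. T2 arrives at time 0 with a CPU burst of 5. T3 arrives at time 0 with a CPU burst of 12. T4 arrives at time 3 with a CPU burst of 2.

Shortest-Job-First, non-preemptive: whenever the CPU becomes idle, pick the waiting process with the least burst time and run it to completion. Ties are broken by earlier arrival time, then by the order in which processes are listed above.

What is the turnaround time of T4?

Schedule: | T2 0-5 | T4 5-7 | T1 7-17 | T3 17-29 |
Completion: T1=17  T2=5  T3=29  T4=7
Turnaround(T4) = completion − arrival = 7 − 3 = 4

4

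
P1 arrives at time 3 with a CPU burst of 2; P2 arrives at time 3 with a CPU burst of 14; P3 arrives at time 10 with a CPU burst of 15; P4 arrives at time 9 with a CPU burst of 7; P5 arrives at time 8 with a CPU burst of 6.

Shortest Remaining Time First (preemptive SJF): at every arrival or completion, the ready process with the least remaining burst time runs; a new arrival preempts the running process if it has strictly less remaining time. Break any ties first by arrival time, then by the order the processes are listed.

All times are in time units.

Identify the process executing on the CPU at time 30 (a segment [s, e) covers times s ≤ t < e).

Schedule: | idle 0-3 | P1 3-5 | P2 5-8 | P5 8-14 | P4 14-21 | P2 21-32 | P3 32-47 |
Completion: P1=5  P2=32  P3=47  P4=21  P5=14
Turnaround (C−A): P1=2  P2=29  P3=37  P4=12  P5=6

P2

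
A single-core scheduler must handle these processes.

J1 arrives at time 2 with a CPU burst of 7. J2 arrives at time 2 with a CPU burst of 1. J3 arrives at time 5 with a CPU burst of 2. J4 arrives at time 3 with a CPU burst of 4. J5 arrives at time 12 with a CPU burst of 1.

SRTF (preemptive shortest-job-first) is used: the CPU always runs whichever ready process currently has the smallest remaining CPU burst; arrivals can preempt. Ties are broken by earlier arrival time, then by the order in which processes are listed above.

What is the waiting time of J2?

Timeline: | idle 0-2 | J2 2-3 | J4 3-7 | J3 7-9 | J1 9-12 | J5 12-13 | J1 13-17 |
Completion: J1=17  J2=3  J3=9  J4=7  J5=13
Waiting(J2) = turnaround − burst = 1 − 1 = 0

0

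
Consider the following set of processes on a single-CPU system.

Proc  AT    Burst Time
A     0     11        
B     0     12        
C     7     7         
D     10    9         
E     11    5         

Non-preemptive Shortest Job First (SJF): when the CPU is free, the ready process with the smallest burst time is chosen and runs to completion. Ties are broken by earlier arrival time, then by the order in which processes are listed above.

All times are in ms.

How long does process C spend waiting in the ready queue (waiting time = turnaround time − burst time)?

9

Gantt: | A 0-11 | E 11-16 | C 16-23 | D 23-32 | B 32-44 |
Completion: A=11  B=44  C=23  D=32  E=16
Waiting(C) = turnaround − burst = 16 − 7 = 9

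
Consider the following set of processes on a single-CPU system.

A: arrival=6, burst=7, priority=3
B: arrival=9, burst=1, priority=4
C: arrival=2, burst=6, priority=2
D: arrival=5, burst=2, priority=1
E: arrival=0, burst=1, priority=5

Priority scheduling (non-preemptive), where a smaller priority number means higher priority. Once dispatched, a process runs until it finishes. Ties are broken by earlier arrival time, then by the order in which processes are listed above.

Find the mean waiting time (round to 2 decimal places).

Timeline: | E 0-1 | idle 1-2 | C 2-8 | D 8-10 | A 10-17 | B 17-18 |
Completion: A=17  B=18  C=8  D=10  E=1
Turnaround (C−A): A=11  B=9  C=6  D=5  E=1
Waiting times: A=4, B=8, C=0, D=3, E=0
Average waiting = (4+8+0+3+0) / 5 = 15/5 = 3.00

3.00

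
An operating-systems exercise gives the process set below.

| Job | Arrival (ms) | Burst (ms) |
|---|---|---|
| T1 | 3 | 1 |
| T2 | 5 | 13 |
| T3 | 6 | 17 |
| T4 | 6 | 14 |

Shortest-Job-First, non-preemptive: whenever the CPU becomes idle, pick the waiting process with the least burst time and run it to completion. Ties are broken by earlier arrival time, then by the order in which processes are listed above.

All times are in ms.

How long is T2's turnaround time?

Gantt: | idle 0-3 | T1 3-4 | idle 4-5 | T2 5-18 | T4 18-32 | T3 32-49 |
Completion: T1=4  T2=18  T3=49  T4=32
Turnaround (C−A): T1=1  T2=13  T3=43  T4=26
Turnaround(T2) = completion − arrival = 18 − 5 = 13

13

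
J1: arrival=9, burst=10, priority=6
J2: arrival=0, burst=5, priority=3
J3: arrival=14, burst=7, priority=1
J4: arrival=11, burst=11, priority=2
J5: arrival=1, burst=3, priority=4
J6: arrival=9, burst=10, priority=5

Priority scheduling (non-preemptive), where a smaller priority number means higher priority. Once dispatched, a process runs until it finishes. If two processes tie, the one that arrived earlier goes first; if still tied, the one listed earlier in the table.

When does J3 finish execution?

26

Gantt: | J2 0-5 | J5 5-8 | idle 8-9 | J6 9-19 | J3 19-26 | J4 26-37 | J1 37-47 |
Completion: J1=47  J2=5  J3=26  J4=37  J5=8  J6=19
Turnaround (C−A): J1=38  J2=5  J3=12  J4=26  J5=7  J6=10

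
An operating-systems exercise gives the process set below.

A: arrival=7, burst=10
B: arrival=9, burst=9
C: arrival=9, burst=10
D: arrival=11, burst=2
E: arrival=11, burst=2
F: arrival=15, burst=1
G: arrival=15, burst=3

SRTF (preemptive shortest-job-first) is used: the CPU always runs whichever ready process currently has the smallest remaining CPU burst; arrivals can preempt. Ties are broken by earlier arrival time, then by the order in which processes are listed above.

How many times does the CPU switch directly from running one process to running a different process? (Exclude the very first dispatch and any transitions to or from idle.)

Timeline: | idle 0-7 | A 7-11 | D 11-13 | E 13-15 | F 15-16 | G 16-19 | A 19-25 | B 25-34 | C 34-44 |
Completion: A=25  B=34  C=44  D=13  E=15  F=16  G=19

7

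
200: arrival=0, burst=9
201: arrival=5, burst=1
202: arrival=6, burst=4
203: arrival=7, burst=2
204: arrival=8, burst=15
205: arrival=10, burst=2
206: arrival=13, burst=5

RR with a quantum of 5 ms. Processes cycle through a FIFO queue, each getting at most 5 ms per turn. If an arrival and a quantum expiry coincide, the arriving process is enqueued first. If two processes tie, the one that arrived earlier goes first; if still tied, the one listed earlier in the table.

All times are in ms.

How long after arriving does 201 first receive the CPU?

Gantt: | 200 0-5 | 201 5-6 | 200 6-10 | 202 10-14 | 203 14-16 | 204 16-21 | 205 21-23 | 206 23-28 | 204 28-38 |
Completion: 200=10  201=6  202=14  203=16  204=38  205=23  206=28
Turnaround (C−A): 200=10  201=1  202=8  203=9  204=30  205=13  206=15
Response(201) = first start − arrival = 5 − 5 = 0

0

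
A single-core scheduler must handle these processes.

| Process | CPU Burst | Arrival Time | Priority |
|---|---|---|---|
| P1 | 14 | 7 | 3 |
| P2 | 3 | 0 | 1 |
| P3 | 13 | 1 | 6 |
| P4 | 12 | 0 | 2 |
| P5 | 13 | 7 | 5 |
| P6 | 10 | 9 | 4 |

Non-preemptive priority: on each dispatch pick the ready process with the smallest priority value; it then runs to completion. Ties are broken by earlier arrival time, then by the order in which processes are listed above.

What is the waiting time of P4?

Schedule: | P2 0-3 | P4 3-15 | P1 15-29 | P6 29-39 | P5 39-52 | P3 52-65 |
Completion: P1=29  P2=3  P3=65  P4=15  P5=52  P6=39
Turnaround (C−A): P1=22  P2=3  P3=64  P4=15  P5=45  P6=30
Waiting(P4) = turnaround − burst = 15 − 12 = 3

3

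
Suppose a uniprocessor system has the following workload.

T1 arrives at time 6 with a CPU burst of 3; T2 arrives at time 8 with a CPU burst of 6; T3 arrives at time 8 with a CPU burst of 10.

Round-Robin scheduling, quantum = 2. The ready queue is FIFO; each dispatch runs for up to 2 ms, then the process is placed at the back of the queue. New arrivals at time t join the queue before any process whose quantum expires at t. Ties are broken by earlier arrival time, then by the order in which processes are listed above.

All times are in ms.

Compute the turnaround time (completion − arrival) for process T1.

7

Gantt: | idle 0-6 | T1 6-8 | T2 8-10 | T3 10-12 | T1 12-13 | T2 13-15 | T3 15-17 | T2 17-19 | T3 19-25 |
Completion: T1=13  T2=19  T3=25
Turnaround (C−A): T1=7  T2=11  T3=17
Turnaround(T1) = completion − arrival = 13 − 6 = 7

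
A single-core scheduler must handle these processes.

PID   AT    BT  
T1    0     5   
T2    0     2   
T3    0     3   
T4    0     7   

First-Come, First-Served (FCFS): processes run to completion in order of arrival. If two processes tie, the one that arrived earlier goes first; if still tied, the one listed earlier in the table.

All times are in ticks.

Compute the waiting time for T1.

0

Schedule: | T1 0-5 | T2 5-7 | T3 7-10 | T4 10-17 |
Completion: T1=5  T2=7  T3=10  T4=17
Waiting(T1) = turnaround − burst = 5 − 5 = 0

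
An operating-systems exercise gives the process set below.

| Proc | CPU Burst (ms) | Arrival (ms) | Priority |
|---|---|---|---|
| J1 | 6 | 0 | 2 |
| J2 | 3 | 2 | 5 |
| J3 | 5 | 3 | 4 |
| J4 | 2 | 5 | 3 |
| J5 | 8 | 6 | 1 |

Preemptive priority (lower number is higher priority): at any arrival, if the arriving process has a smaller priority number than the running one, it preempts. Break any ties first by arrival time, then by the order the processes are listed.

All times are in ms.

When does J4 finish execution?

16

Gantt: | J1 0-6 | J5 6-14 | J4 14-16 | J3 16-21 | J2 21-24 |
Completion: J1=6  J2=24  J3=21  J4=16  J5=14
Turnaround (C−A): J1=6  J2=22  J3=18  J4=11  J5=8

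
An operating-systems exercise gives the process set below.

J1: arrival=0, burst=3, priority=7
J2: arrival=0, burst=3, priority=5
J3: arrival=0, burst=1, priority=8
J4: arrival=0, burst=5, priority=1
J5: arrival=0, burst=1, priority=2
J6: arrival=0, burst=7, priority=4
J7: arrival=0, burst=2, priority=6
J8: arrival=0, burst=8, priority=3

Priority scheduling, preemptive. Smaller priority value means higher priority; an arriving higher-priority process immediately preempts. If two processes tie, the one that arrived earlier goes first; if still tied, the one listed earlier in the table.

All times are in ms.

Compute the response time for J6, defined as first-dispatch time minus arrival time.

14

Timeline: | J4 0-5 | J5 5-6 | J8 6-14 | J6 14-21 | J2 21-24 | J7 24-26 | J1 26-29 | J3 29-30 |
Completion: J1=29  J2=24  J3=30  J4=5  J5=6  J6=21  J7=26  J8=14
Response(J6) = first start − arrival = 14 − 0 = 14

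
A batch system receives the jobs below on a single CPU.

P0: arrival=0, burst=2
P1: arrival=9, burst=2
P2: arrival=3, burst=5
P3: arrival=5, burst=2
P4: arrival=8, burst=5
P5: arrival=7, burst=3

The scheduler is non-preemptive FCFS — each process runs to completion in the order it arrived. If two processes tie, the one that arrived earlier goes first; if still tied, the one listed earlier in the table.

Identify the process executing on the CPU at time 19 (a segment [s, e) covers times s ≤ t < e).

Gantt: | P0 0-2 | idle 2-3 | P2 3-8 | P3 8-10 | P5 10-13 | P4 13-18 | P1 18-20 |
Completion: P0=2  P1=20  P2=8  P3=10  P4=18  P5=13
Turnaround (C−A): P0=2  P1=11  P2=5  P3=5  P4=10  P5=6

P1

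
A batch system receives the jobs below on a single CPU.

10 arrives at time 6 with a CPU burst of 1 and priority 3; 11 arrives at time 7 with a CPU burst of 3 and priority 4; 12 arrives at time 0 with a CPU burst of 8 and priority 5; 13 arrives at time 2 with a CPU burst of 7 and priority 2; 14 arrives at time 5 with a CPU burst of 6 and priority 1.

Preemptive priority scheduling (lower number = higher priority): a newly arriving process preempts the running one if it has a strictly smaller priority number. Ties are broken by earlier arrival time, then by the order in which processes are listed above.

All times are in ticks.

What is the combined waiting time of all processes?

41

Schedule: | 12 0-2 | 13 2-5 | 14 5-11 | 13 11-15 | 10 15-16 | 11 16-19 | 12 19-25 |
Completion: 10=16  11=19  12=25  13=15  14=11
Turnaround (C−A): 10=10  11=12  12=25  13=13  14=6
Waiting = turnaround − burst: 10=9, 11=9, 12=17, 13=6, 14=0
Total waiting = 9 + 9 + 17 + 6 + 0 = 41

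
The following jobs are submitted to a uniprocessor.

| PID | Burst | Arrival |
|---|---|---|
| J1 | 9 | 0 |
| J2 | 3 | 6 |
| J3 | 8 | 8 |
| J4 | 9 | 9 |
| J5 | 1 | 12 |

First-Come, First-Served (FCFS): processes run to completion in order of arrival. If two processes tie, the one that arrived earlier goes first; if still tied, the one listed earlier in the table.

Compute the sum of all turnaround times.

Schedule: | J1 0-9 | J2 9-12 | J3 12-20 | J4 20-29 | J5 29-30 |
Completion: J1=9  J2=12  J3=20  J4=29  J5=30
Turnaround (C−A): J1=9  J2=6  J3=12  J4=20  J5=18
Turnaround = completion − arrival: J1=9, J2=6, J3=12, J4=20, J5=18
Total turnaround = 9 + 6 + 12 + 20 + 18 = 65

65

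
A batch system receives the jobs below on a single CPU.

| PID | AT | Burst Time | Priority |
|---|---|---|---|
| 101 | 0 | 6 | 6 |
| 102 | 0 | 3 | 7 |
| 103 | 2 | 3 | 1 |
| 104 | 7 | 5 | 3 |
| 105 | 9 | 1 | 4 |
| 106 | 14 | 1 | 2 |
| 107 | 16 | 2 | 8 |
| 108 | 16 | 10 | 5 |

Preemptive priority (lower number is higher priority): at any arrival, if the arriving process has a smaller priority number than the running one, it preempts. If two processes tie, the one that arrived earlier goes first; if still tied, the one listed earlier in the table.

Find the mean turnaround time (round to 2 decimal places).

Gantt: | 101 0-2 | 103 2-5 | 101 5-7 | 104 7-12 | 105 12-13 | 101 13-14 | 106 14-15 | 101 15-16 | 108 16-26 | 102 26-29 | 107 29-31 |
Completion: 101=16  102=29  103=5  104=12  105=13  106=15  107=31  108=26
Turnaround times: 101=16, 102=29, 103=3, 104=5, 105=4, 106=1, 107=15, 108=10
Average turnaround = (16+29+3+5+4+1+15+10) / 8 = 83/8 = 10.38

10.38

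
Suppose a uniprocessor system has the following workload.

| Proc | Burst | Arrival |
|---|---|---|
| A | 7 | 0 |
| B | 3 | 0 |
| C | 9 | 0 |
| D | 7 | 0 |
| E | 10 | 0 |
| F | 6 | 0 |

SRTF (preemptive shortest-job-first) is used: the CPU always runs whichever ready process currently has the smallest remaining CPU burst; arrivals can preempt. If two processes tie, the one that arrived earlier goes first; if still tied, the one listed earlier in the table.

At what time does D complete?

23

Gantt: | B 0-3 | F 3-9 | A 9-16 | D 16-23 | C 23-32 | E 32-42 |
Completion: A=16  B=3  C=32  D=23  E=42  F=9
Turnaround (C−A): A=16  B=3  C=32  D=23  E=42  F=9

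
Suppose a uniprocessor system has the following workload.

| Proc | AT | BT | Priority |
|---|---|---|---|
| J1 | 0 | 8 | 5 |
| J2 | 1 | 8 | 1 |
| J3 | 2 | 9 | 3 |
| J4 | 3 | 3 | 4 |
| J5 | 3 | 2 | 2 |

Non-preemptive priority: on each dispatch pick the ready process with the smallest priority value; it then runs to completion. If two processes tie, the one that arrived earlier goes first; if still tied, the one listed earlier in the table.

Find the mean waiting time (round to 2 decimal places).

12.00

Timeline: | J1 0-8 | J2 8-16 | J5 16-18 | J3 18-27 | J4 27-30 |
Completion: J1=8  J2=16  J3=27  J4=30  J5=18
Waiting times: J1=0, J2=7, J3=16, J4=24, J5=13
Average waiting = (0+7+16+24+13) / 5 = 60/5 = 12.00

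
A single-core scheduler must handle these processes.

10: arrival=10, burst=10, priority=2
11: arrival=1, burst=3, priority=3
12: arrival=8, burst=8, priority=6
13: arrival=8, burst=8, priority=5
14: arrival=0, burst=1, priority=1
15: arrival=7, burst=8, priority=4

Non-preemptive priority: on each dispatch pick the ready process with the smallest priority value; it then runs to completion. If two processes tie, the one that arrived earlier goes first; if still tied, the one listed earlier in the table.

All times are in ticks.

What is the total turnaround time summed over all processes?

Schedule: | 14 0-1 | 11 1-4 | idle 4-7 | 15 7-15 | 10 15-25 | 13 25-33 | 12 33-41 |
Completion: 10=25  11=4  12=41  13=33  14=1  15=15
Turnaround (C−A): 10=15  11=3  12=33  13=25  14=1  15=8
Turnaround = completion − arrival: 10=15, 11=3, 12=33, 13=25, 14=1, 15=8
Total turnaround = 15 + 3 + 33 + 25 + 1 + 8 = 85

85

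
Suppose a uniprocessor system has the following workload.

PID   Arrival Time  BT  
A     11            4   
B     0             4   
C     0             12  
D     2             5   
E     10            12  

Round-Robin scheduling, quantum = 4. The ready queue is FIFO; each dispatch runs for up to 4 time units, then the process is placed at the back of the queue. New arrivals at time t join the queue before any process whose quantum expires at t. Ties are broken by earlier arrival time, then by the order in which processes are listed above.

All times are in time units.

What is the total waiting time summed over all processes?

59

Gantt: | B 0-4 | C 4-8 | D 8-12 | C 12-16 | E 16-20 | A 20-24 | D 24-25 | C 25-29 | E 29-37 |
Completion: A=24  B=4  C=29  D=25  E=37
Waiting = turnaround − burst: A=9, B=0, C=17, D=18, E=15
Total waiting = 9 + 0 + 17 + 18 + 15 = 59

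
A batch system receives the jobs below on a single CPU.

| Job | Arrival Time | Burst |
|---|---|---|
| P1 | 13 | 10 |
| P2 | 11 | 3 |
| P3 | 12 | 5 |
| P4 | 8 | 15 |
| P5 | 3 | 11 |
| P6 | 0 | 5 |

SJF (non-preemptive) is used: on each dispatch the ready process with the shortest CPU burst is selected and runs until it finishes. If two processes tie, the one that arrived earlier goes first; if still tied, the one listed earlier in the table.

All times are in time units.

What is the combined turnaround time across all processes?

Schedule: | P6 0-5 | P5 5-16 | P2 16-19 | P3 19-24 | P1 24-34 | P4 34-49 |
Completion: P1=34  P2=19  P3=24  P4=49  P5=16  P6=5
Turnaround = completion − arrival: P1=21, P2=8, P3=12, P4=41, P5=13, P6=5
Total turnaround = 21 + 8 + 12 + 41 + 13 + 5 = 100

100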